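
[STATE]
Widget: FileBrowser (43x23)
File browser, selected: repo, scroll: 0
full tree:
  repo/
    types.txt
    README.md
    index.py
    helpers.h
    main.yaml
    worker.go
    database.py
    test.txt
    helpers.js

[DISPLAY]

> [-] repo/                                
    types.txt                              
    README.md                              
    index.py                               
    helpers.h                              
    main.yaml                              
    worker.go                              
    database.py                            
    test.txt                               
    helpers.js                             
                                           
                                           
                                           
                                           
                                           
                                           
                                           
                                           
                                           
                                           
                                           
                                           
                                           


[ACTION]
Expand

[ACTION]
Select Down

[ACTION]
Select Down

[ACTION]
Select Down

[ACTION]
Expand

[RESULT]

  [-] repo/                                
    types.txt                              
    README.md                              
  > index.py                               
    helpers.h                              
    main.yaml                              
    worker.go                              
    database.py                            
    test.txt                               
    helpers.js                             
                                           
                                           
                                           
                                           
                                           
                                           
                                           
                                           
                                           
                                           
                                           
                                           
                                           


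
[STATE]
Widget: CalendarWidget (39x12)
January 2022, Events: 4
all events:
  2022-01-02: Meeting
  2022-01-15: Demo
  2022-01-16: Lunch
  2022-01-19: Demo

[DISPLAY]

              January 2022             
Mo Tu We Th Fr Sa Su                   
                1  2*                  
 3  4  5  6  7  8  9                   
10 11 12 13 14 15* 16*                 
17 18 19* 20 21 22 23                  
24 25 26 27 28 29 30                   
31                                     
                                       
                                       
                                       
                                       


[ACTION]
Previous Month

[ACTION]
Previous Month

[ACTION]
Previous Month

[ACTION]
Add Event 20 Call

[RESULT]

              October 2021             
Mo Tu We Th Fr Sa Su                   
             1  2  3                   
 4  5  6  7  8  9 10                   
11 12 13 14 15 16 17                   
18 19 20* 21 22 23 24                  
25 26 27 28 29 30 31                   
                                       
                                       
                                       
                                       
                                       


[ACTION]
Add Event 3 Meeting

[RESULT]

              October 2021             
Mo Tu We Th Fr Sa Su                   
             1  2  3*                  
 4  5  6  7  8  9 10                   
11 12 13 14 15 16 17                   
18 19 20* 21 22 23 24                  
25 26 27 28 29 30 31                   
                                       
                                       
                                       
                                       
                                       


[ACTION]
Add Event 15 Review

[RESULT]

              October 2021             
Mo Tu We Th Fr Sa Su                   
             1  2  3*                  
 4  5  6  7  8  9 10                   
11 12 13 14 15* 16 17                  
18 19 20* 21 22 23 24                  
25 26 27 28 29 30 31                   
                                       
                                       
                                       
                                       
                                       


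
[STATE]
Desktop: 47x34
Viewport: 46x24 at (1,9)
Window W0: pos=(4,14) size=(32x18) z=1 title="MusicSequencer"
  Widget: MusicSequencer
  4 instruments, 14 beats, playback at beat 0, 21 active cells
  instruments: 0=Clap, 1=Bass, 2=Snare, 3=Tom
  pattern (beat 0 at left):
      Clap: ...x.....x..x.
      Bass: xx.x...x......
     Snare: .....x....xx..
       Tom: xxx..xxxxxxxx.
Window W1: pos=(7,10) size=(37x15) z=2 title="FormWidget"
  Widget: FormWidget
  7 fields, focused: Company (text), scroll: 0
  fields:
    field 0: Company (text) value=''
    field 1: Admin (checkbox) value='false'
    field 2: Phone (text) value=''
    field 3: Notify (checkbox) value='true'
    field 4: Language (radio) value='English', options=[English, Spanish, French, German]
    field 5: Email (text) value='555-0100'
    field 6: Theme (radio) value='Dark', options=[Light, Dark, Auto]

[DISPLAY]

                                              
      ┏━━━━━━━━━━━━━━━━━━━━━━━━━━━━━━━━━━━┓   
      ┃ FormWidget                        ┃   
      ┠───────────────────────────────────┨   
      ┃> Company:    [                   ]┃   
   ┏━━┃  Admin:      [ ]                  ┃   
   ┃ M┃  Phone:      [                   ]┃   
   ┠──┃  Notify:     [x]                  ┃   
   ┃  ┃  Language:   (●) English  ( ) Span┃   
   ┃  ┃  Email:      [555-0100           ]┃   
   ┃  ┃  Theme:      ( ) Light  (●) Dark  ┃   
   ┃ S┃                                   ┃   
   ┃  ┃                                   ┃   
   ┃  ┃                                   ┃   
   ┃  ┃                                   ┃   
   ┃  ┗━━━━━━━━━━━━━━━━━━━━━━━━━━━━━━━━━━━┛   
   ┃                              ┃           
   ┃                              ┃           
   ┃                              ┃           
   ┃                              ┃           
   ┃                              ┃           
   ┃                              ┃           
   ┗━━━━━━━━━━━━━━━━━━━━━━━━━━━━━━┛           
                                              


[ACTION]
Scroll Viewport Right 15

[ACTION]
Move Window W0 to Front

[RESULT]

                                              
      ┏━━━━━━━━━━━━━━━━━━━━━━━━━━━━━━━━━━━┓   
      ┃ FormWidget                        ┃   
      ┠───────────────────────────────────┨   
      ┃> Company:    [                   ]┃   
   ┏━━━━━━━━━━━━━━━━━━━━━━━━━━━━━━┓       ┃   
   ┃ MusicSequencer               ┃      ]┃   
   ┠──────────────────────────────┨       ┃   
   ┃      ▼1234567890123          ┃ ) Span┃   
   ┃  Clap···█·····█··█·          ┃      ]┃   
   ┃  Bass██·█···█······          ┃ Dark  ┃   
   ┃ Snare·····█····██··          ┃       ┃   
   ┃   Tom███··████████·          ┃       ┃   
   ┃                              ┃       ┃   
   ┃                              ┃       ┃   
   ┃                              ┃━━━━━━━┛   
   ┃                              ┃           
   ┃                              ┃           
   ┃                              ┃           
   ┃                              ┃           
   ┃                              ┃           
   ┃                              ┃           
   ┗━━━━━━━━━━━━━━━━━━━━━━━━━━━━━━┛           
                                              


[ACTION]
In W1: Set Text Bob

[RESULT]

                                              
      ┏━━━━━━━━━━━━━━━━━━━━━━━━━━━━━━━━━━━┓   
      ┃ FormWidget                        ┃   
      ┠───────────────────────────────────┨   
      ┃> Company:    [Bob                ]┃   
   ┏━━━━━━━━━━━━━━━━━━━━━━━━━━━━━━┓       ┃   
   ┃ MusicSequencer               ┃      ]┃   
   ┠──────────────────────────────┨       ┃   
   ┃      ▼1234567890123          ┃ ) Span┃   
   ┃  Clap···█·····█··█·          ┃      ]┃   
   ┃  Bass██·█···█······          ┃ Dark  ┃   
   ┃ Snare·····█····██··          ┃       ┃   
   ┃   Tom███··████████·          ┃       ┃   
   ┃                              ┃       ┃   
   ┃                              ┃       ┃   
   ┃                              ┃━━━━━━━┛   
   ┃                              ┃           
   ┃                              ┃           
   ┃                              ┃           
   ┃                              ┃           
   ┃                              ┃           
   ┃                              ┃           
   ┗━━━━━━━━━━━━━━━━━━━━━━━━━━━━━━┛           
                                              


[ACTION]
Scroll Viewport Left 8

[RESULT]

                                              
       ┏━━━━━━━━━━━━━━━━━━━━━━━━━━━━━━━━━━━┓  
       ┃ FormWidget                        ┃  
       ┠───────────────────────────────────┨  
       ┃> Company:    [Bob                ]┃  
    ┏━━━━━━━━━━━━━━━━━━━━━━━━━━━━━━┓       ┃  
    ┃ MusicSequencer               ┃      ]┃  
    ┠──────────────────────────────┨       ┃  
    ┃      ▼1234567890123          ┃ ) Span┃  
    ┃  Clap···█·····█··█·          ┃      ]┃  
    ┃  Bass██·█···█······          ┃ Dark  ┃  
    ┃ Snare·····█····██··          ┃       ┃  
    ┃   Tom███··████████·          ┃       ┃  
    ┃                              ┃       ┃  
    ┃                              ┃       ┃  
    ┃                              ┃━━━━━━━┛  
    ┃                              ┃          
    ┃                              ┃          
    ┃                              ┃          
    ┃                              ┃          
    ┃                              ┃          
    ┃                              ┃          
    ┗━━━━━━━━━━━━━━━━━━━━━━━━━━━━━━┛          
                                              


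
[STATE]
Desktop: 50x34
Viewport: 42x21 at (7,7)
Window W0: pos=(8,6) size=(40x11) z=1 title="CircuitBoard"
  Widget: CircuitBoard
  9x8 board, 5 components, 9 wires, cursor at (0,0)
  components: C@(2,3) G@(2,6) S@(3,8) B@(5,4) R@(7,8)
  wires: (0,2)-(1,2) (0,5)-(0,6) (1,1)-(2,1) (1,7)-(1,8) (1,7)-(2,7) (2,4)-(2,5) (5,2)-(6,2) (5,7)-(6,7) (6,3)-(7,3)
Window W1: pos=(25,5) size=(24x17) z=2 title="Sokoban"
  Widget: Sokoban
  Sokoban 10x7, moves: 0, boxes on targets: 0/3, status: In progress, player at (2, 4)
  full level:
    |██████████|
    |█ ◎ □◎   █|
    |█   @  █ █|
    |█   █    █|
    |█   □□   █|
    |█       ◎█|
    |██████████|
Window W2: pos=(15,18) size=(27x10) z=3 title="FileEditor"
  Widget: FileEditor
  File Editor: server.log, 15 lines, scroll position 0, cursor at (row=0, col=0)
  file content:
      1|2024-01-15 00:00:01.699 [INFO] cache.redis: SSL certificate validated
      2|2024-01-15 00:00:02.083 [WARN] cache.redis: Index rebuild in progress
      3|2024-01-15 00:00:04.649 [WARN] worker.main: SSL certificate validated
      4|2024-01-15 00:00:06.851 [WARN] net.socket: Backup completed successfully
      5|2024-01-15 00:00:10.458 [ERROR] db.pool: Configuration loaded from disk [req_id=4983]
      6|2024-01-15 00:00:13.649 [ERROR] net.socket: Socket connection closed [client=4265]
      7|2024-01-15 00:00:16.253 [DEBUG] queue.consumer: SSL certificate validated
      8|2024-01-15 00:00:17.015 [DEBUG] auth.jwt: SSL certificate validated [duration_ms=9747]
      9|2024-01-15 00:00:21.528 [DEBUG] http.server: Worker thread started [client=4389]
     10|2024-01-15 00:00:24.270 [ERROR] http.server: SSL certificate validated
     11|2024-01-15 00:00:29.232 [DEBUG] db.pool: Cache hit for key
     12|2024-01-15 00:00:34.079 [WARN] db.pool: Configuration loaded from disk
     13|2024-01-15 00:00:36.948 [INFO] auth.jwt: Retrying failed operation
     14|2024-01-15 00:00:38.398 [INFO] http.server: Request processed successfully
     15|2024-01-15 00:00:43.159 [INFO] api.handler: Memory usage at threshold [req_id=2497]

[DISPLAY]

 ┃ CircuitBoard   ┠──────────────────────┨
 ┠────────────────┃██████████            ┃
 ┃   0 1 2 3 4 5 6┃█ ◎ □◎   █            ┃
 ┃0  [.]      ·   ┃█   @  █ █            ┃
 ┃            │   ┃█   █    █            ┃
 ┃1       ·   ·   ┃█   □□   █            ┃
 ┃        │       ┃█       ◎█            ┃
 ┃2       ·       ┃██████████            ┃
 ┃                ┃Moves: 0  0/3         ┃
 ┗━━━━━━━━━━━━━━━━┃                      ┃
                  ┃                      ┃
        ┏━━━━━━━━━━━━━━━━━━━━━━━━━┓      ┃
        ┃ FileEditor              ┃      ┃
        ┠─────────────────────────┨      ┃
        ┃█024-01-15 00:00:01.699 ▲┃━━━━━━┛
        ┃2024-01-15 00:00:02.083 █┃       
        ┃2024-01-15 00:00:04.649 ░┃       
        ┃2024-01-15 00:00:06.851 ░┃       
        ┃2024-01-15 00:00:10.458 ░┃       
        ┃2024-01-15 00:00:13.649 ▼┃       
        ┗━━━━━━━━━━━━━━━━━━━━━━━━━┛       


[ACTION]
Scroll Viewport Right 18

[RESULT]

┃ CircuitBoard   ┠──────────────────────┨ 
┠────────────────┃██████████            ┃ 
┃   0 1 2 3 4 5 6┃█ ◎ □◎   █            ┃ 
┃0  [.]      ·   ┃█   @  █ █            ┃ 
┃            │   ┃█   █    █            ┃ 
┃1       ·   ·   ┃█   □□   █            ┃ 
┃        │       ┃█       ◎█            ┃ 
┃2       ·       ┃██████████            ┃ 
┃                ┃Moves: 0  0/3         ┃ 
┗━━━━━━━━━━━━━━━━┃                      ┃ 
                 ┃                      ┃ 
       ┏━━━━━━━━━━━━━━━━━━━━━━━━━┓      ┃ 
       ┃ FileEditor              ┃      ┃ 
       ┠─────────────────────────┨      ┃ 
       ┃█024-01-15 00:00:01.699 ▲┃━━━━━━┛ 
       ┃2024-01-15 00:00:02.083 █┃        
       ┃2024-01-15 00:00:04.649 ░┃        
       ┃2024-01-15 00:00:06.851 ░┃        
       ┃2024-01-15 00:00:10.458 ░┃        
       ┃2024-01-15 00:00:13.649 ▼┃        
       ┗━━━━━━━━━━━━━━━━━━━━━━━━━┛        


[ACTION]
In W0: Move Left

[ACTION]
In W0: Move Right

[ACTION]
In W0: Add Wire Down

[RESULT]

┃ CircuitBoard   ┠──────────────────────┨ 
┠────────────────┃██████████            ┃ 
┃   0 1 2 3 4 5 6┃█ ◎ □◎   █            ┃ 
┃0      [.]  ·   ┃█   @  █ █            ┃ 
┃        │   │   ┃█   █    █            ┃ 
┃1       ·   ·   ┃█   □□   █            ┃ 
┃        │       ┃█       ◎█            ┃ 
┃2       ·       ┃██████████            ┃ 
┃                ┃Moves: 0  0/3         ┃ 
┗━━━━━━━━━━━━━━━━┃                      ┃ 
                 ┃                      ┃ 
       ┏━━━━━━━━━━━━━━━━━━━━━━━━━┓      ┃ 
       ┃ FileEditor              ┃      ┃ 
       ┠─────────────────────────┨      ┃ 
       ┃█024-01-15 00:00:01.699 ▲┃━━━━━━┛ 
       ┃2024-01-15 00:00:02.083 █┃        
       ┃2024-01-15 00:00:04.649 ░┃        
       ┃2024-01-15 00:00:06.851 ░┃        
       ┃2024-01-15 00:00:10.458 ░┃        
       ┃2024-01-15 00:00:13.649 ▼┃        
       ┗━━━━━━━━━━━━━━━━━━━━━━━━━┛        


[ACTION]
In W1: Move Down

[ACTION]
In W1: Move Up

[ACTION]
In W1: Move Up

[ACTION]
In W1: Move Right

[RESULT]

┃ CircuitBoard   ┠──────────────────────┨ 
┠────────────────┃██████████            ┃ 
┃   0 1 2 3 4 5 6┃█ ◎ □◎   █            ┃ 
┃0      [.]  ·   ┃█    @ █ █            ┃ 
┃        │   │   ┃█   █    █            ┃ 
┃1       ·   ·   ┃█   □□   █            ┃ 
┃        │       ┃█       ◎█            ┃ 
┃2       ·       ┃██████████            ┃ 
┃                ┃Moves: 1  0/3         ┃ 
┗━━━━━━━━━━━━━━━━┃                      ┃ 
                 ┃                      ┃ 
       ┏━━━━━━━━━━━━━━━━━━━━━━━━━┓      ┃ 
       ┃ FileEditor              ┃      ┃ 
       ┠─────────────────────────┨      ┃ 
       ┃█024-01-15 00:00:01.699 ▲┃━━━━━━┛ 
       ┃2024-01-15 00:00:02.083 █┃        
       ┃2024-01-15 00:00:04.649 ░┃        
       ┃2024-01-15 00:00:06.851 ░┃        
       ┃2024-01-15 00:00:10.458 ░┃        
       ┃2024-01-15 00:00:13.649 ▼┃        
       ┗━━━━━━━━━━━━━━━━━━━━━━━━━┛        


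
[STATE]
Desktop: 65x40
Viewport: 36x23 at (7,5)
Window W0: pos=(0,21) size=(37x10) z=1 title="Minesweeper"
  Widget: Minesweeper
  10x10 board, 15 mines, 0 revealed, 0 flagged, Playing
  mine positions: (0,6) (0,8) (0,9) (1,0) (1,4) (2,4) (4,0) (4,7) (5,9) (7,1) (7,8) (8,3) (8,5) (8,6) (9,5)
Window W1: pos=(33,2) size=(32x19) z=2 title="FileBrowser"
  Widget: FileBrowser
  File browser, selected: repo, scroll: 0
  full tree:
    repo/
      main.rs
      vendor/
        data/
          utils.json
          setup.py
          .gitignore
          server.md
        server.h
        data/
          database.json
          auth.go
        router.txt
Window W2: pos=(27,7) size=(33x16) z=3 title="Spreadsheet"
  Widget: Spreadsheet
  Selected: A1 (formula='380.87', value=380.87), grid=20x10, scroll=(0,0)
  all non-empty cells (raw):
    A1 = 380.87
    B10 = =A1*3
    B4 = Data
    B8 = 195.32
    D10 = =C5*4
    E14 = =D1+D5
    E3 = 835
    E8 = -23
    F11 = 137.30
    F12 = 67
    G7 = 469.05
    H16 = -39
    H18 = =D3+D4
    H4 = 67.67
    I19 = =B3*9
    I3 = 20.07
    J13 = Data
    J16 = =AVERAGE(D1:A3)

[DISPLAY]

                          ┃> [-] rep
                          ┃    main.
                    ┏━━━━━━━━━━━━━━━
                    ┃ Spreadsheet   
                    ┠───────────────
                    ┃A1: 380.87     
                    ┃       A       
                    ┃---------------
                    ┃  1 [380.87]   
                    ┃  2        0   
                    ┃  3        0   
                    ┃  4        0Dat
                    ┃  5        0   
                    ┃  6        0   
                    ┃  7        0   
                    ┃  8        0  1
━━━━━━━━━━━━━━━━━━━━┃  9        0   
weeper              ┗━━━━━━━━━━━━━━━
─────────────────────────────┨      
■■■■                         ┃      
■■■■                         ┃      
■■■■                         ┃      
■■■■                         ┃      


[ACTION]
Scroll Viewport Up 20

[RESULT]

                                    
                                    
                          ┏━━━━━━━━━
                          ┃ FileBrow
                          ┠─────────
                          ┃> [-] rep
                          ┃    main.
                    ┏━━━━━━━━━━━━━━━
                    ┃ Spreadsheet   
                    ┠───────────────
                    ┃A1: 380.87     
                    ┃       A       
                    ┃---------------
                    ┃  1 [380.87]   
                    ┃  2        0   
                    ┃  3        0   
                    ┃  4        0Dat
                    ┃  5        0   
                    ┃  6        0   
                    ┃  7        0   
                    ┃  8        0  1
━━━━━━━━━━━━━━━━━━━━┃  9        0   
weeper              ┗━━━━━━━━━━━━━━━


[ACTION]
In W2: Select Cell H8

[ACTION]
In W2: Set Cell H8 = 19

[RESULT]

                                    
                                    
                          ┏━━━━━━━━━
                          ┃ FileBrow
                          ┠─────────
                          ┃> [-] rep
                          ┃    main.
                    ┏━━━━━━━━━━━━━━━
                    ┃ Spreadsheet   
                    ┠───────────────
                    ┃H8: 19         
                    ┃       A       
                    ┃---------------
                    ┃  1   380.87   
                    ┃  2        0   
                    ┃  3        0   
                    ┃  4        0Dat
                    ┃  5        0   
                    ┃  6        0   
                    ┃  7        0   
                    ┃  8        0  1
━━━━━━━━━━━━━━━━━━━━┃  9        0   
weeper              ┗━━━━━━━━━━━━━━━


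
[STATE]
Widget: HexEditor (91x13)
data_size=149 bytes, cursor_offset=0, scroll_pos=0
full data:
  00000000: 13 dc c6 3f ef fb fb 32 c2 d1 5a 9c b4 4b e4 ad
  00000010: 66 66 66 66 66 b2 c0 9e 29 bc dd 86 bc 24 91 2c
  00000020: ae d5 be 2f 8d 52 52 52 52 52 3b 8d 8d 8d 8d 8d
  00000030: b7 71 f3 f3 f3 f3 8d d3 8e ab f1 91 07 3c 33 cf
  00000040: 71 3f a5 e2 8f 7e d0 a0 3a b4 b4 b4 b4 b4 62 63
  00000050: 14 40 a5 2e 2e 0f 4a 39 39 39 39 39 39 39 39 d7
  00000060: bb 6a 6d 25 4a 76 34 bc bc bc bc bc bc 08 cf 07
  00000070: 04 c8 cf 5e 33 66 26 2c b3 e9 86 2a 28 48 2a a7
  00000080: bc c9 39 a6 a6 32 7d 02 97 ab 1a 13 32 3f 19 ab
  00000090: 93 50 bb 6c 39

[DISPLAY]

00000000  13 dc c6 3f ef fb fb 32  c2 d1 5a 9c b4 4b e4 ad  |...?...2..Z..K..|             
00000010  66 66 66 66 66 b2 c0 9e  29 bc dd 86 bc 24 91 2c  |fffff...)....$.,|             
00000020  ae d5 be 2f 8d 52 52 52  52 52 3b 8d 8d 8d 8d 8d  |.../.RRRRR;.....|             
00000030  b7 71 f3 f3 f3 f3 8d d3  8e ab f1 91 07 3c 33 cf  |.q...........<3.|             
00000040  71 3f a5 e2 8f 7e d0 a0  3a b4 b4 b4 b4 b4 62 63  |q?...~..:.....bc|             
00000050  14 40 a5 2e 2e 0f 4a 39  39 39 39 39 39 39 39 d7  |.@....J99999999.|             
00000060  bb 6a 6d 25 4a 76 34 bc  bc bc bc bc bc 08 cf 07  |.jm%Jv4.........|             
00000070  04 c8 cf 5e 33 66 26 2c  b3 e9 86 2a 28 48 2a a7  |...^3f&,...*(H*.|             
00000080  bc c9 39 a6 a6 32 7d 02  97 ab 1a 13 32 3f 19 ab  |..9..2}.....2?..|             
00000090  93 50 bb 6c 39                                    |.P.l9           |             
                                                                                           
                                                                                           
                                                                                           


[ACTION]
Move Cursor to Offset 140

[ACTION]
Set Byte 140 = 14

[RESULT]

00000000  13 dc c6 3f ef fb fb 32  c2 d1 5a 9c b4 4b e4 ad  |...?...2..Z..K..|             
00000010  66 66 66 66 66 b2 c0 9e  29 bc dd 86 bc 24 91 2c  |fffff...)....$.,|             
00000020  ae d5 be 2f 8d 52 52 52  52 52 3b 8d 8d 8d 8d 8d  |.../.RRRRR;.....|             
00000030  b7 71 f3 f3 f3 f3 8d d3  8e ab f1 91 07 3c 33 cf  |.q...........<3.|             
00000040  71 3f a5 e2 8f 7e d0 a0  3a b4 b4 b4 b4 b4 62 63  |q?...~..:.....bc|             
00000050  14 40 a5 2e 2e 0f 4a 39  39 39 39 39 39 39 39 d7  |.@....J99999999.|             
00000060  bb 6a 6d 25 4a 76 34 bc  bc bc bc bc bc 08 cf 07  |.jm%Jv4.........|             
00000070  04 c8 cf 5e 33 66 26 2c  b3 e9 86 2a 28 48 2a a7  |...^3f&,...*(H*.|             
00000080  bc c9 39 a6 a6 32 7d 02  97 ab 1a 13 14 3f 19 ab  |..9..2}......?..|             
00000090  93 50 bb 6c 39                                    |.P.l9           |             
                                                                                           
                                                                                           
                                                                                           


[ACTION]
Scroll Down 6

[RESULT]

00000060  bb 6a 6d 25 4a 76 34 bc  bc bc bc bc bc 08 cf 07  |.jm%Jv4.........|             
00000070  04 c8 cf 5e 33 66 26 2c  b3 e9 86 2a 28 48 2a a7  |...^3f&,...*(H*.|             
00000080  bc c9 39 a6 a6 32 7d 02  97 ab 1a 13 14 3f 19 ab  |..9..2}......?..|             
00000090  93 50 bb 6c 39                                    |.P.l9           |             
                                                                                           
                                                                                           
                                                                                           
                                                                                           
                                                                                           
                                                                                           
                                                                                           
                                                                                           
                                                                                           


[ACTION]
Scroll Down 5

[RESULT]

00000090  93 50 bb 6c 39                                    |.P.l9           |             
                                                                                           
                                                                                           
                                                                                           
                                                                                           
                                                                                           
                                                                                           
                                                                                           
                                                                                           
                                                                                           
                                                                                           
                                                                                           
                                                                                           


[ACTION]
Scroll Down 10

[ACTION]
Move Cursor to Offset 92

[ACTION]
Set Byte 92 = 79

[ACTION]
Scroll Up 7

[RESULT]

00000020  ae d5 be 2f 8d 52 52 52  52 52 3b 8d 8d 8d 8d 8d  |.../.RRRRR;.....|             
00000030  b7 71 f3 f3 f3 f3 8d d3  8e ab f1 91 07 3c 33 cf  |.q...........<3.|             
00000040  71 3f a5 e2 8f 7e d0 a0  3a b4 b4 b4 b4 b4 62 63  |q?...~..:.....bc|             
00000050  14 40 a5 2e 2e 0f 4a 39  39 39 39 39 79 39 39 d7  |.@....J99999y99.|             
00000060  bb 6a 6d 25 4a 76 34 bc  bc bc bc bc bc 08 cf 07  |.jm%Jv4.........|             
00000070  04 c8 cf 5e 33 66 26 2c  b3 e9 86 2a 28 48 2a a7  |...^3f&,...*(H*.|             
00000080  bc c9 39 a6 a6 32 7d 02  97 ab 1a 13 14 3f 19 ab  |..9..2}......?..|             
00000090  93 50 bb 6c 39                                    |.P.l9           |             
                                                                                           
                                                                                           
                                                                                           
                                                                                           
                                                                                           


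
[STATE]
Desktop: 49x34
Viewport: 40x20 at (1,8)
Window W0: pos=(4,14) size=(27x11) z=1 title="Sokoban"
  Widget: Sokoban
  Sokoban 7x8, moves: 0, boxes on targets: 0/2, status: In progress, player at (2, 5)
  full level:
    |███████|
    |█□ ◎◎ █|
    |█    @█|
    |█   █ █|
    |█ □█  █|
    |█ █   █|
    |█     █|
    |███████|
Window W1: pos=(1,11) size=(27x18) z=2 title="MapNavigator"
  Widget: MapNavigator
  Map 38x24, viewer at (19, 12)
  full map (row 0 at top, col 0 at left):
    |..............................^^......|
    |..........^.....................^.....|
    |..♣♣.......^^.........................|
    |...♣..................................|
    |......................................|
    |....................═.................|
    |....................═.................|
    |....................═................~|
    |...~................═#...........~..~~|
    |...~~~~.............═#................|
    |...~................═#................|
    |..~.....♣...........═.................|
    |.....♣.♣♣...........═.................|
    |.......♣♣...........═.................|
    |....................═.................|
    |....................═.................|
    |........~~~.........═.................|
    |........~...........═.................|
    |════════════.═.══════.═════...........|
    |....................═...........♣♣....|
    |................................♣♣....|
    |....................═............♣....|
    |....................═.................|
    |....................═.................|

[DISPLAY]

                                        
                                        
                                        
┏━━━━━━━━━━━━━━━━━━━━━━━━━┓             
┃ MapNavigator            ┃             
┠─────────────────────────┨             
┃.............═...........┃━━┓          
┃.............═...........┃  ┃          
┃.............═...........┃──┨          
┃.............═#..........┃  ┃          
┃.............═#..........┃  ┃          
┃.............═#..........┃  ┃          
┃.♣...........═...........┃  ┃          
┃♣♣..........@═...........┃  ┃          
┃♣♣...........═...........┃  ┃          
┃.............═...........┃  ┃          
┃.............═...........┃━━┛          
┃.~~~.........═...........┃             
┃.~...........═...........┃             
┃═════.═.══════.═════.....┃             


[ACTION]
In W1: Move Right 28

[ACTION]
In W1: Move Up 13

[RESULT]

                                        
                                        
                                        
┏━━━━━━━━━━━━━━━━━━━━━━━━━┓             
┃ MapNavigator            ┃             
┠─────────────────────────┨             
┃                         ┃━━┓          
┃                         ┃  ┃          
┃                         ┃──┨          
┃                         ┃  ┃          
┃                         ┃  ┃          
┃                         ┃  ┃          
┃                         ┃  ┃          
┃.....^^.....@            ┃  ┃          
┃.......^.....            ┃  ┃          
┃.............            ┃  ┃          
┃.............            ┃━━┛          
┃.............            ┃             
┃.............            ┃             
┃.............            ┃             


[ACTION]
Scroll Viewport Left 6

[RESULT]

                                        
                                        
                                        
 ┏━━━━━━━━━━━━━━━━━━━━━━━━━┓            
 ┃ MapNavigator            ┃            
 ┠─────────────────────────┨            
 ┃                         ┃━━┓         
 ┃                         ┃  ┃         
 ┃                         ┃──┨         
 ┃                         ┃  ┃         
 ┃                         ┃  ┃         
 ┃                         ┃  ┃         
 ┃                         ┃  ┃         
 ┃.....^^.....@            ┃  ┃         
 ┃.......^.....            ┃  ┃         
 ┃.............            ┃  ┃         
 ┃.............            ┃━━┛         
 ┃.............            ┃            
 ┃.............            ┃            
 ┃.............            ┃            


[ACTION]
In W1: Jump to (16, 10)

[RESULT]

                                        
                                        
                                        
 ┏━━━━━━━━━━━━━━━━━━━━━━━━━┓            
 ┃ MapNavigator            ┃            
 ┠─────────────────────────┨            
 ┃.........................┃━━┓         
 ┃.........................┃  ┃         
 ┃................═........┃──┨         
 ┃................═........┃  ┃         
 ┃................═........┃  ┃         
 ┃................═#.......┃  ┃         
 ┃~~~.............═#.......┃  ┃         
 ┃............@...═#.......┃  ┃         
 ┃....♣...........═........┃  ┃         
 ┃.♣.♣♣...........═........┃  ┃         
 ┃...♣♣...........═........┃━━┛         
 ┃................═........┃            
 ┃................═........┃            
 ┃....~~~.........═........┃            


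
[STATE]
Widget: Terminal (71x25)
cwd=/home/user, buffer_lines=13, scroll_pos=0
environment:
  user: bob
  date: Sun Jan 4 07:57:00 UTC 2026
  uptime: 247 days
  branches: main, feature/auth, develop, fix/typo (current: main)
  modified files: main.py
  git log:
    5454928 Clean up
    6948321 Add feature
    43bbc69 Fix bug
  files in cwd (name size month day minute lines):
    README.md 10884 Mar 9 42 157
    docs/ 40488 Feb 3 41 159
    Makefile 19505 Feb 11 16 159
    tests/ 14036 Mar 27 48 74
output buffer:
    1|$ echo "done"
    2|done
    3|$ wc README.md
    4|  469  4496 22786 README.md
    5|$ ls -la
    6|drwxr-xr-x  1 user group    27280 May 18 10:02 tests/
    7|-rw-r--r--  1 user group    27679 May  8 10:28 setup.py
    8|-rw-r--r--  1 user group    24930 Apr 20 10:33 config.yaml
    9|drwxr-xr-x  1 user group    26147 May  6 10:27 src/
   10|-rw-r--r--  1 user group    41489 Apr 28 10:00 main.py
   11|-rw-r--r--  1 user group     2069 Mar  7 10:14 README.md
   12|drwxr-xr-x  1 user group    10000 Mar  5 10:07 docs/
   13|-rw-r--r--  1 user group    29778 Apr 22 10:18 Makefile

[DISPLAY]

$ echo "done"                                                          
done                                                                   
$ wc README.md                                                         
  469  4496 22786 README.md                                            
$ ls -la                                                               
drwxr-xr-x  1 user group    27280 May 18 10:02 tests/                  
-rw-r--r--  1 user group    27679 May  8 10:28 setup.py                
-rw-r--r--  1 user group    24930 Apr 20 10:33 config.yaml             
drwxr-xr-x  1 user group    26147 May  6 10:27 src/                    
-rw-r--r--  1 user group    41489 Apr 28 10:00 main.py                 
-rw-r--r--  1 user group     2069 Mar  7 10:14 README.md               
drwxr-xr-x  1 user group    10000 Mar  5 10:07 docs/                   
-rw-r--r--  1 user group    29778 Apr 22 10:18 Makefile                
$ █                                                                    
                                                                       
                                                                       
                                                                       
                                                                       
                                                                       
                                                                       
                                                                       
                                                                       
                                                                       
                                                                       
                                                                       


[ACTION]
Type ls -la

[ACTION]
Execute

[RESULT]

$ echo "done"                                                          
done                                                                   
$ wc README.md                                                         
  469  4496 22786 README.md                                            
$ ls -la                                                               
drwxr-xr-x  1 user group    27280 May 18 10:02 tests/                  
-rw-r--r--  1 user group    27679 May  8 10:28 setup.py                
-rw-r--r--  1 user group    24930 Apr 20 10:33 config.yaml             
drwxr-xr-x  1 user group    26147 May  6 10:27 src/                    
-rw-r--r--  1 user group    41489 Apr 28 10:00 main.py                 
-rw-r--r--  1 user group     2069 Mar  7 10:14 README.md               
drwxr-xr-x  1 user group    10000 Mar  5 10:07 docs/                   
-rw-r--r--  1 user group    29778 Apr 22 10:18 Makefile                
$ ls -la                                                               
-rw-r--r--  1 bob group    10884 Mar  9 10:42 README.md                
drwxr-xr-x  1 bob group    40488 Feb  3 10:41 docs/                    
-rw-r--r--  1 bob group    19505 Feb 11 10:16 Makefile                 
drwxr-xr-x  1 bob group    14036 Mar 27 10:48 tests/                   
$ █                                                                    
                                                                       
                                                                       
                                                                       
                                                                       
                                                                       
                                                                       


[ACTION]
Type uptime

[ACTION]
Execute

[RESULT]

$ echo "done"                                                          
done                                                                   
$ wc README.md                                                         
  469  4496 22786 README.md                                            
$ ls -la                                                               
drwxr-xr-x  1 user group    27280 May 18 10:02 tests/                  
-rw-r--r--  1 user group    27679 May  8 10:28 setup.py                
-rw-r--r--  1 user group    24930 Apr 20 10:33 config.yaml             
drwxr-xr-x  1 user group    26147 May  6 10:27 src/                    
-rw-r--r--  1 user group    41489 Apr 28 10:00 main.py                 
-rw-r--r--  1 user group     2069 Mar  7 10:14 README.md               
drwxr-xr-x  1 user group    10000 Mar  5 10:07 docs/                   
-rw-r--r--  1 user group    29778 Apr 22 10:18 Makefile                
$ ls -la                                                               
-rw-r--r--  1 bob group    10884 Mar  9 10:42 README.md                
drwxr-xr-x  1 bob group    40488 Feb  3 10:41 docs/                    
-rw-r--r--  1 bob group    19505 Feb 11 10:16 Makefile                 
drwxr-xr-x  1 bob group    14036 Mar 27 10:48 tests/                   
$ uptime                                                               
 10:00  up 247 days                                                    
$ █                                                                    
                                                                       
                                                                       
                                                                       
                                                                       
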